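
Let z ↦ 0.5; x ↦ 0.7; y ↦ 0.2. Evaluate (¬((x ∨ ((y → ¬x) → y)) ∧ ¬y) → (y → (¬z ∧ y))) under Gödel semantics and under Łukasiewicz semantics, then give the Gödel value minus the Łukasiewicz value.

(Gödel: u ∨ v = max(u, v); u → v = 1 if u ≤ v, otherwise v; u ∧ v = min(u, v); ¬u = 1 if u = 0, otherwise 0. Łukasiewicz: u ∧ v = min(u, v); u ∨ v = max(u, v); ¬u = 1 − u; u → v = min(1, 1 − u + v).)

-1.00

Gödel evaluation:
  ¬x: Gödel ¬ of 0.7 = 0 (operand ≠ 0)
  (y → ¬x): 0.2 > 0, so result = 0
  ((y → ¬x) → y): 0 ≤ 0.2, so result = 1
  (x ∨ ((y → ¬x) → y)) = max(0.7, 1) = 1
  ¬y: Gödel ¬ of 0.2 = 0 (operand ≠ 0)
  ((x ∨ ((y → ¬x) → y)) ∧ ¬y) = min(1, 0) = 0
  ¬((x ∨ ((y → ¬x) → y)) ∧ ¬y): Gödel ¬ of 0 = 1 (operand is 0)
  ¬z: Gödel ¬ of 0.5 = 0 (operand ≠ 0)
  (¬z ∧ y) = min(0, 0.2) = 0
  (y → (¬z ∧ y)): 0.2 > 0, so result = 0
  (¬((x ∨ ((y → ¬x) → y)) ∧ ¬y) → (y → (¬z ∧ y))): 1 > 0, so result = 0
  Gödel value = 0
Łukasiewicz evaluation:
  ¬x: Łukasiewicz ¬ gives 1 − 0.7 = 0.3
  (y → ¬x): min(1, 1 − 0.2 + 0.3) = 1
  ((y → ¬x) → y): min(1, 1 − 1 + 0.2) = 0.2
  (x ∨ ((y → ¬x) → y)) = max(0.7, 0.2) = 0.7
  ¬y: Łukasiewicz ¬ gives 1 − 0.2 = 0.8
  ((x ∨ ((y → ¬x) → y)) ∧ ¬y) = min(0.7, 0.8) = 0.7
  ¬((x ∨ ((y → ¬x) → y)) ∧ ¬y): Łukasiewicz ¬ gives 1 − 0.7 = 0.3
  ¬z: Łukasiewicz ¬ gives 1 − 0.5 = 0.5
  (¬z ∧ y) = min(0.5, 0.2) = 0.2
  (y → (¬z ∧ y)): min(1, 1 − 0.2 + 0.2) = 1
  (¬((x ∨ ((y → ¬x) → y)) ∧ ¬y) → (y → (¬z ∧ y))): min(1, 1 − 0.3 + 1) = 1
  Łukasiewicz value = 1
Difference: 0 − 1 = -1.00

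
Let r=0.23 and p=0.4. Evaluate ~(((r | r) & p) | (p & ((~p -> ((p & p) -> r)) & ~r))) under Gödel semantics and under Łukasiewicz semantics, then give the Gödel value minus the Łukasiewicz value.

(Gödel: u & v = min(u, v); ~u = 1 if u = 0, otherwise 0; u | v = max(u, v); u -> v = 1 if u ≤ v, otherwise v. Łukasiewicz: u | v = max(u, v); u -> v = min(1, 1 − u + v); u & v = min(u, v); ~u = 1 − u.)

Gödel evaluation:
  (r | r) = max(0.23, 0.23) = 0.23
  ((r | r) & p) = min(0.23, 0.4) = 0.23
  ~p: Gödel ¬ of 0.4 = 0 (operand ≠ 0)
  (p & p) = min(0.4, 0.4) = 0.4
  ((p & p) -> r): 0.4 > 0.23, so result = 0.23
  (~p -> ((p & p) -> r)): 0 ≤ 0.23, so result = 1
  ~r: Gödel ¬ of 0.23 = 0 (operand ≠ 0)
  ((~p -> ((p & p) -> r)) & ~r) = min(1, 0) = 0
  (p & ((~p -> ((p & p) -> r)) & ~r)) = min(0.4, 0) = 0
  (((r | r) & p) | (p & ((~p -> ((p & p) -> r)) & ~r))) = max(0.23, 0) = 0.23
  ~(((r | r) & p) | (p & ((~p -> ((p & p) -> r)) & ~r))): Gödel ¬ of 0.23 = 0 (operand ≠ 0)
  Gödel value = 0
Łukasiewicz evaluation:
  (r | r) = max(0.23, 0.23) = 0.23
  ((r | r) & p) = min(0.23, 0.4) = 0.23
  ~p: Łukasiewicz ¬ gives 1 − 0.4 = 0.6
  (p & p) = min(0.4, 0.4) = 0.4
  ((p & p) -> r): min(1, 1 − 0.4 + 0.23) = 0.83
  (~p -> ((p & p) -> r)): min(1, 1 − 0.6 + 0.83) = 1
  ~r: Łukasiewicz ¬ gives 1 − 0.23 = 0.77
  ((~p -> ((p & p) -> r)) & ~r) = min(1, 0.77) = 0.77
  (p & ((~p -> ((p & p) -> r)) & ~r)) = min(0.4, 0.77) = 0.4
  (((r | r) & p) | (p & ((~p -> ((p & p) -> r)) & ~r))) = max(0.23, 0.4) = 0.4
  ~(((r | r) & p) | (p & ((~p -> ((p & p) -> r)) & ~r))): Łukasiewicz ¬ gives 1 − 0.4 = 0.6
  Łukasiewicz value = 0.6
Difference: 0 − 0.6 = -0.60

-0.60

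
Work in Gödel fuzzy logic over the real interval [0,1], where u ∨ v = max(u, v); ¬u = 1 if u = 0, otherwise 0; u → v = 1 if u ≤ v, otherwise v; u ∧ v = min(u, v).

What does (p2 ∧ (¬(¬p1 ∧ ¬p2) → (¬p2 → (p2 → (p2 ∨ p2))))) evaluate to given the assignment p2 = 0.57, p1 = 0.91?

¬p1: Gödel ¬ of 0.91 = 0 (operand ≠ 0)
¬p2: Gödel ¬ of 0.57 = 0 (operand ≠ 0)
(¬p1 ∧ ¬p2) = min(0, 0) = 0
¬(¬p1 ∧ ¬p2): Gödel ¬ of 0 = 1 (operand is 0)
¬p2: Gödel ¬ of 0.57 = 0 (operand ≠ 0)
(p2 ∨ p2) = max(0.57, 0.57) = 0.57
(p2 → (p2 ∨ p2)): 0.57 ≤ 0.57, so result = 1
(¬p2 → (p2 → (p2 ∨ p2))): 0 ≤ 1, so result = 1
(¬(¬p1 ∧ ¬p2) → (¬p2 → (p2 → (p2 ∨ p2)))): 1 ≤ 1, so result = 1
(p2 ∧ (¬(¬p1 ∧ ¬p2) → (¬p2 → (p2 → (p2 ∨ p2))))) = min(0.57, 1) = 0.57

0.57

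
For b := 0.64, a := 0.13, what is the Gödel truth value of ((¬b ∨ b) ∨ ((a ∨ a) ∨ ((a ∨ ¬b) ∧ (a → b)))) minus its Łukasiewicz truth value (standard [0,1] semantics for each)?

Gödel evaluation:
  ¬b: Gödel ¬ of 0.64 = 0 (operand ≠ 0)
  (¬b ∨ b) = max(0, 0.64) = 0.64
  (a ∨ a) = max(0.13, 0.13) = 0.13
  ¬b: Gödel ¬ of 0.64 = 0 (operand ≠ 0)
  (a ∨ ¬b) = max(0.13, 0) = 0.13
  (a → b): 0.13 ≤ 0.64, so result = 1
  ((a ∨ ¬b) ∧ (a → b)) = min(0.13, 1) = 0.13
  ((a ∨ a) ∨ ((a ∨ ¬b) ∧ (a → b))) = max(0.13, 0.13) = 0.13
  ((¬b ∨ b) ∨ ((a ∨ a) ∨ ((a ∨ ¬b) ∧ (a → b)))) = max(0.64, 0.13) = 0.64
  Gödel value = 0.64
Łukasiewicz evaluation:
  ¬b: Łukasiewicz ¬ gives 1 − 0.64 = 0.36
  (¬b ∨ b) = max(0.36, 0.64) = 0.64
  (a ∨ a) = max(0.13, 0.13) = 0.13
  ¬b: Łukasiewicz ¬ gives 1 − 0.64 = 0.36
  (a ∨ ¬b) = max(0.13, 0.36) = 0.36
  (a → b): min(1, 1 − 0.13 + 0.64) = 1
  ((a ∨ ¬b) ∧ (a → b)) = min(0.36, 1) = 0.36
  ((a ∨ a) ∨ ((a ∨ ¬b) ∧ (a → b))) = max(0.13, 0.36) = 0.36
  ((¬b ∨ b) ∨ ((a ∨ a) ∨ ((a ∨ ¬b) ∧ (a → b)))) = max(0.64, 0.36) = 0.64
  Łukasiewicz value = 0.64
Difference: 0.64 − 0.64 = 0.00

0.00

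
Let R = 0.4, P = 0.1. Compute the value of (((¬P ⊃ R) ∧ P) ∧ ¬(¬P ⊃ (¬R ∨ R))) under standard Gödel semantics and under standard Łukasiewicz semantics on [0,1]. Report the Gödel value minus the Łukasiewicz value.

Gödel evaluation:
  ¬P: Gödel ¬ of 0.1 = 0 (operand ≠ 0)
  (¬P ⊃ R): 0 ≤ 0.4, so result = 1
  ((¬P ⊃ R) ∧ P) = min(1, 0.1) = 0.1
  ¬P: Gödel ¬ of 0.1 = 0 (operand ≠ 0)
  ¬R: Gödel ¬ of 0.4 = 0 (operand ≠ 0)
  (¬R ∨ R) = max(0, 0.4) = 0.4
  (¬P ⊃ (¬R ∨ R)): 0 ≤ 0.4, so result = 1
  ¬(¬P ⊃ (¬R ∨ R)): Gödel ¬ of 1 = 0 (operand ≠ 0)
  (((¬P ⊃ R) ∧ P) ∧ ¬(¬P ⊃ (¬R ∨ R))) = min(0.1, 0) = 0
  Gödel value = 0
Łukasiewicz evaluation:
  ¬P: Łukasiewicz ¬ gives 1 − 0.1 = 0.9
  (¬P ⊃ R): min(1, 1 − 0.9 + 0.4) = 0.5
  ((¬P ⊃ R) ∧ P) = min(0.5, 0.1) = 0.1
  ¬P: Łukasiewicz ¬ gives 1 − 0.1 = 0.9
  ¬R: Łukasiewicz ¬ gives 1 − 0.4 = 0.6
  (¬R ∨ R) = max(0.6, 0.4) = 0.6
  (¬P ⊃ (¬R ∨ R)): min(1, 1 − 0.9 + 0.6) = 0.7
  ¬(¬P ⊃ (¬R ∨ R)): Łukasiewicz ¬ gives 1 − 0.7 = 0.3
  (((¬P ⊃ R) ∧ P) ∧ ¬(¬P ⊃ (¬R ∨ R))) = min(0.1, 0.3) = 0.1
  Łukasiewicz value = 0.1
Difference: 0 − 0.1 = -0.10

-0.10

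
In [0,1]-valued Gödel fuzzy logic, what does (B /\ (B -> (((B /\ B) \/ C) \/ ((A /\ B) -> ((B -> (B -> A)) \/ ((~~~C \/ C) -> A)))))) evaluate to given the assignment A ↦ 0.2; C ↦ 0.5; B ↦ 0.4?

0.40

(B /\ B) = min(0.4, 0.4) = 0.4
((B /\ B) \/ C) = max(0.4, 0.5) = 0.5
(A /\ B) = min(0.2, 0.4) = 0.2
(B -> A): 0.4 > 0.2, so result = 0.2
(B -> (B -> A)): 0.4 > 0.2, so result = 0.2
~C: Gödel ¬ of 0.5 = 0 (operand ≠ 0)
~~C: Gödel ¬ of 0 = 1 (operand is 0)
~~~C: Gödel ¬ of 1 = 0 (operand ≠ 0)
(~~~C \/ C) = max(0, 0.5) = 0.5
((~~~C \/ C) -> A): 0.5 > 0.2, so result = 0.2
((B -> (B -> A)) \/ ((~~~C \/ C) -> A)) = max(0.2, 0.2) = 0.2
((A /\ B) -> ((B -> (B -> A)) \/ ((~~~C \/ C) -> A))): 0.2 ≤ 0.2, so result = 1
(((B /\ B) \/ C) \/ ((A /\ B) -> ((B -> (B -> A)) \/ ((~~~C \/ C) -> A)))) = max(0.5, 1) = 1
(B -> (((B /\ B) \/ C) \/ ((A /\ B) -> ((B -> (B -> A)) \/ ((~~~C \/ C) -> A))))): 0.4 ≤ 1, so result = 1
(B /\ (B -> (((B /\ B) \/ C) \/ ((A /\ B) -> ((B -> (B -> A)) \/ ((~~~C \/ C) -> A)))))) = min(0.4, 1) = 0.4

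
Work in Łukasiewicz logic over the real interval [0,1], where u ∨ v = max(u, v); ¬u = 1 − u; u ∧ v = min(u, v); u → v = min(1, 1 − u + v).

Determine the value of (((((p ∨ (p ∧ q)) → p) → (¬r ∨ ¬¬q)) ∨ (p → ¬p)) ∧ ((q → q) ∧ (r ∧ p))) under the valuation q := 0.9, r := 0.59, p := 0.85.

0.59

(p ∧ q) = min(0.85, 0.9) = 0.85
(p ∨ (p ∧ q)) = max(0.85, 0.85) = 0.85
((p ∨ (p ∧ q)) → p): min(1, 1 − 0.85 + 0.85) = 1
¬r: Łukasiewicz ¬ gives 1 − 0.59 = 0.41
¬q: Łukasiewicz ¬ gives 1 − 0.9 = 0.1
¬¬q: Łukasiewicz ¬ gives 1 − 0.1 = 0.9
(¬r ∨ ¬¬q) = max(0.41, 0.9) = 0.9
(((p ∨ (p ∧ q)) → p) → (¬r ∨ ¬¬q)): min(1, 1 − 1 + 0.9) = 0.9
¬p: Łukasiewicz ¬ gives 1 − 0.85 = 0.15
(p → ¬p): min(1, 1 − 0.85 + 0.15) = 0.3
((((p ∨ (p ∧ q)) → p) → (¬r ∨ ¬¬q)) ∨ (p → ¬p)) = max(0.9, 0.3) = 0.9
(q → q): min(1, 1 − 0.9 + 0.9) = 1
(r ∧ p) = min(0.59, 0.85) = 0.59
((q → q) ∧ (r ∧ p)) = min(1, 0.59) = 0.59
(((((p ∨ (p ∧ q)) → p) → (¬r ∨ ¬¬q)) ∨ (p → ¬p)) ∧ ((q → q) ∧ (r ∧ p))) = min(0.9, 0.59) = 0.59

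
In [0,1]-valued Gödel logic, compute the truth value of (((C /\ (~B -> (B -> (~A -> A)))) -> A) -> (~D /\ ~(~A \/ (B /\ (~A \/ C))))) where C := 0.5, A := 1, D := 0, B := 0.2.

0.00

~B: Gödel ¬ of 0.2 = 0 (operand ≠ 0)
~A: Gödel ¬ of 1 = 0 (operand ≠ 0)
(~A -> A): 0 ≤ 1, so result = 1
(B -> (~A -> A)): 0.2 ≤ 1, so result = 1
(~B -> (B -> (~A -> A))): 0 ≤ 1, so result = 1
(C /\ (~B -> (B -> (~A -> A)))) = min(0.5, 1) = 0.5
((C /\ (~B -> (B -> (~A -> A)))) -> A): 0.5 ≤ 1, so result = 1
~D: Gödel ¬ of 0 = 1 (operand is 0)
~A: Gödel ¬ of 1 = 0 (operand ≠ 0)
~A: Gödel ¬ of 1 = 0 (operand ≠ 0)
(~A \/ C) = max(0, 0.5) = 0.5
(B /\ (~A \/ C)) = min(0.2, 0.5) = 0.2
(~A \/ (B /\ (~A \/ C))) = max(0, 0.2) = 0.2
~(~A \/ (B /\ (~A \/ C))): Gödel ¬ of 0.2 = 0 (operand ≠ 0)
(~D /\ ~(~A \/ (B /\ (~A \/ C)))) = min(1, 0) = 0
(((C /\ (~B -> (B -> (~A -> A)))) -> A) -> (~D /\ ~(~A \/ (B /\ (~A \/ C))))): 1 > 0, so result = 0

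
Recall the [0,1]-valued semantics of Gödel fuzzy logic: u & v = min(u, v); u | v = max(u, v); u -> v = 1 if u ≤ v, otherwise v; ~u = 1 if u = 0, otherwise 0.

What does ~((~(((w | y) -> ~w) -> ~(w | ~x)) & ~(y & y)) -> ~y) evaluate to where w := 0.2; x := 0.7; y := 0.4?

0.00

(w | y) = max(0.2, 0.4) = 0.4
~w: Gödel ¬ of 0.2 = 0 (operand ≠ 0)
((w | y) -> ~w): 0.4 > 0, so result = 0
~x: Gödel ¬ of 0.7 = 0 (operand ≠ 0)
(w | ~x) = max(0.2, 0) = 0.2
~(w | ~x): Gödel ¬ of 0.2 = 0 (operand ≠ 0)
(((w | y) -> ~w) -> ~(w | ~x)): 0 ≤ 0, so result = 1
~(((w | y) -> ~w) -> ~(w | ~x)): Gödel ¬ of 1 = 0 (operand ≠ 0)
(y & y) = min(0.4, 0.4) = 0.4
~(y & y): Gödel ¬ of 0.4 = 0 (operand ≠ 0)
(~(((w | y) -> ~w) -> ~(w | ~x)) & ~(y & y)) = min(0, 0) = 0
~y: Gödel ¬ of 0.4 = 0 (operand ≠ 0)
((~(((w | y) -> ~w) -> ~(w | ~x)) & ~(y & y)) -> ~y): 0 ≤ 0, so result = 1
~((~(((w | y) -> ~w) -> ~(w | ~x)) & ~(y & y)) -> ~y): Gödel ¬ of 1 = 0 (operand ≠ 0)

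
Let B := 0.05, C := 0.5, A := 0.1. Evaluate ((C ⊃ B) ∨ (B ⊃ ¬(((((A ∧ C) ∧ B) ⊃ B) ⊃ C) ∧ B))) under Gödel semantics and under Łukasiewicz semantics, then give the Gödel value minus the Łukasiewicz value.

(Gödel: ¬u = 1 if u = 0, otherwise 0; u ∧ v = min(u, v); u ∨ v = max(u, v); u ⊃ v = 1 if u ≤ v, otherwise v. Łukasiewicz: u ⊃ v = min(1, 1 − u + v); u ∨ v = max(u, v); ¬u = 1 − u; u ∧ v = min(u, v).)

-0.95

Gödel evaluation:
  (C ⊃ B): 0.5 > 0.05, so result = 0.05
  (A ∧ C) = min(0.1, 0.5) = 0.1
  ((A ∧ C) ∧ B) = min(0.1, 0.05) = 0.05
  (((A ∧ C) ∧ B) ⊃ B): 0.05 ≤ 0.05, so result = 1
  ((((A ∧ C) ∧ B) ⊃ B) ⊃ C): 1 > 0.5, so result = 0.5
  (((((A ∧ C) ∧ B) ⊃ B) ⊃ C) ∧ B) = min(0.5, 0.05) = 0.05
  ¬(((((A ∧ C) ∧ B) ⊃ B) ⊃ C) ∧ B): Gödel ¬ of 0.05 = 0 (operand ≠ 0)
  (B ⊃ ¬(((((A ∧ C) ∧ B) ⊃ B) ⊃ C) ∧ B)): 0.05 > 0, so result = 0
  ((C ⊃ B) ∨ (B ⊃ ¬(((((A ∧ C) ∧ B) ⊃ B) ⊃ C) ∧ B))) = max(0.05, 0) = 0.05
  Gödel value = 0.05
Łukasiewicz evaluation:
  (C ⊃ B): min(1, 1 − 0.5 + 0.05) = 0.55
  (A ∧ C) = min(0.1, 0.5) = 0.1
  ((A ∧ C) ∧ B) = min(0.1, 0.05) = 0.05
  (((A ∧ C) ∧ B) ⊃ B): min(1, 1 − 0.05 + 0.05) = 1
  ((((A ∧ C) ∧ B) ⊃ B) ⊃ C): min(1, 1 − 1 + 0.5) = 0.5
  (((((A ∧ C) ∧ B) ⊃ B) ⊃ C) ∧ B) = min(0.5, 0.05) = 0.05
  ¬(((((A ∧ C) ∧ B) ⊃ B) ⊃ C) ∧ B): Łukasiewicz ¬ gives 1 − 0.05 = 0.95
  (B ⊃ ¬(((((A ∧ C) ∧ B) ⊃ B) ⊃ C) ∧ B)): min(1, 1 − 0.05 + 0.95) = 1
  ((C ⊃ B) ∨ (B ⊃ ¬(((((A ∧ C) ∧ B) ⊃ B) ⊃ C) ∧ B))) = max(0.55, 1) = 1
  Łukasiewicz value = 1
Difference: 0.05 − 1 = -0.95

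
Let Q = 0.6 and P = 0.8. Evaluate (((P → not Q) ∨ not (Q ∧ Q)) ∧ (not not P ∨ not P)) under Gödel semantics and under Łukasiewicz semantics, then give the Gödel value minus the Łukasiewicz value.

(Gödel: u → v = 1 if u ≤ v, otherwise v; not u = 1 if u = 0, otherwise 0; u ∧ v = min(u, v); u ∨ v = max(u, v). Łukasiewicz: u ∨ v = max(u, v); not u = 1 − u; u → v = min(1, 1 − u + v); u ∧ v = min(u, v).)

-0.60

Gödel evaluation:
  not Q: Gödel ¬ of 0.6 = 0 (operand ≠ 0)
  (P → not Q): 0.8 > 0, so result = 0
  (Q ∧ Q) = min(0.6, 0.6) = 0.6
  not (Q ∧ Q): Gödel ¬ of 0.6 = 0 (operand ≠ 0)
  ((P → not Q) ∨ not (Q ∧ Q)) = max(0, 0) = 0
  not P: Gödel ¬ of 0.8 = 0 (operand ≠ 0)
  not not P: Gödel ¬ of 0 = 1 (operand is 0)
  not P: Gödel ¬ of 0.8 = 0 (operand ≠ 0)
  (not not P ∨ not P) = max(1, 0) = 1
  (((P → not Q) ∨ not (Q ∧ Q)) ∧ (not not P ∨ not P)) = min(0, 1) = 0
  Gödel value = 0
Łukasiewicz evaluation:
  not Q: Łukasiewicz ¬ gives 1 − 0.6 = 0.4
  (P → not Q): min(1, 1 − 0.8 + 0.4) = 0.6
  (Q ∧ Q) = min(0.6, 0.6) = 0.6
  not (Q ∧ Q): Łukasiewicz ¬ gives 1 − 0.6 = 0.4
  ((P → not Q) ∨ not (Q ∧ Q)) = max(0.6, 0.4) = 0.6
  not P: Łukasiewicz ¬ gives 1 − 0.8 = 0.2
  not not P: Łukasiewicz ¬ gives 1 − 0.2 = 0.8
  not P: Łukasiewicz ¬ gives 1 − 0.8 = 0.2
  (not not P ∨ not P) = max(0.8, 0.2) = 0.8
  (((P → not Q) ∨ not (Q ∧ Q)) ∧ (not not P ∨ not P)) = min(0.6, 0.8) = 0.6
  Łukasiewicz value = 0.6
Difference: 0 − 0.6 = -0.60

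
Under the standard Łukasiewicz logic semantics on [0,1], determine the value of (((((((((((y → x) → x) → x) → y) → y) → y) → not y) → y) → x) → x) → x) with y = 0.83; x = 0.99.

0.99

(y → x): min(1, 1 − 0.83 + 0.99) = 1
((y → x) → x): min(1, 1 − 1 + 0.99) = 0.99
(((y → x) → x) → x): min(1, 1 − 0.99 + 0.99) = 1
((((y → x) → x) → x) → y): min(1, 1 − 1 + 0.83) = 0.83
(((((y → x) → x) → x) → y) → y): min(1, 1 − 0.83 + 0.83) = 1
((((((y → x) → x) → x) → y) → y) → y): min(1, 1 − 1 + 0.83) = 0.83
not y: Łukasiewicz ¬ gives 1 − 0.83 = 0.17
(((((((y → x) → x) → x) → y) → y) → y) → not y): min(1, 1 − 0.83 + 0.17) = 0.34
((((((((y → x) → x) → x) → y) → y) → y) → not y) → y): min(1, 1 − 0.34 + 0.83) = 1
(((((((((y → x) → x) → x) → y) → y) → y) → not y) → y) → x): min(1, 1 − 1 + 0.99) = 0.99
((((((((((y → x) → x) → x) → y) → y) → y) → not y) → y) → x) → x): min(1, 1 − 0.99 + 0.99) = 1
(((((((((((y → x) → x) → x) → y) → y) → y) → not y) → y) → x) → x) → x): min(1, 1 − 1 + 0.99) = 0.99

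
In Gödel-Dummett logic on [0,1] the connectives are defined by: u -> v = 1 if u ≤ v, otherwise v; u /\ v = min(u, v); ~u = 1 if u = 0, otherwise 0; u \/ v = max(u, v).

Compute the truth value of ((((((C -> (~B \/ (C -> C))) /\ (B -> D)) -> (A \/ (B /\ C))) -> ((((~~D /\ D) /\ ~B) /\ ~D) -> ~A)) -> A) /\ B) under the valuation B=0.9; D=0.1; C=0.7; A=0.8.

~B: Gödel ¬ of 0.9 = 0 (operand ≠ 0)
(C -> C): 0.7 ≤ 0.7, so result = 1
(~B \/ (C -> C)) = max(0, 1) = 1
(C -> (~B \/ (C -> C))): 0.7 ≤ 1, so result = 1
(B -> D): 0.9 > 0.1, so result = 0.1
((C -> (~B \/ (C -> C))) /\ (B -> D)) = min(1, 0.1) = 0.1
(B /\ C) = min(0.9, 0.7) = 0.7
(A \/ (B /\ C)) = max(0.8, 0.7) = 0.8
(((C -> (~B \/ (C -> C))) /\ (B -> D)) -> (A \/ (B /\ C))): 0.1 ≤ 0.8, so result = 1
~D: Gödel ¬ of 0.1 = 0 (operand ≠ 0)
~~D: Gödel ¬ of 0 = 1 (operand is 0)
(~~D /\ D) = min(1, 0.1) = 0.1
~B: Gödel ¬ of 0.9 = 0 (operand ≠ 0)
((~~D /\ D) /\ ~B) = min(0.1, 0) = 0
~D: Gödel ¬ of 0.1 = 0 (operand ≠ 0)
(((~~D /\ D) /\ ~B) /\ ~D) = min(0, 0) = 0
~A: Gödel ¬ of 0.8 = 0 (operand ≠ 0)
((((~~D /\ D) /\ ~B) /\ ~D) -> ~A): 0 ≤ 0, so result = 1
((((C -> (~B \/ (C -> C))) /\ (B -> D)) -> (A \/ (B /\ C))) -> ((((~~D /\ D) /\ ~B) /\ ~D) -> ~A)): 1 ≤ 1, so result = 1
(((((C -> (~B \/ (C -> C))) /\ (B -> D)) -> (A \/ (B /\ C))) -> ((((~~D /\ D) /\ ~B) /\ ~D) -> ~A)) -> A): 1 > 0.8, so result = 0.8
((((((C -> (~B \/ (C -> C))) /\ (B -> D)) -> (A \/ (B /\ C))) -> ((((~~D /\ D) /\ ~B) /\ ~D) -> ~A)) -> A) /\ B) = min(0.8, 0.9) = 0.8

0.80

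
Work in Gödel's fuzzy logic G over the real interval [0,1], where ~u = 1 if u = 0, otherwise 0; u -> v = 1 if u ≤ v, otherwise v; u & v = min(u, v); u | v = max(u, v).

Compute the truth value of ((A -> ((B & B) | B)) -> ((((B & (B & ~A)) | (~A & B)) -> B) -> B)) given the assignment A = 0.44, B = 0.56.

(B & B) = min(0.56, 0.56) = 0.56
((B & B) | B) = max(0.56, 0.56) = 0.56
(A -> ((B & B) | B)): 0.44 ≤ 0.56, so result = 1
~A: Gödel ¬ of 0.44 = 0 (operand ≠ 0)
(B & ~A) = min(0.56, 0) = 0
(B & (B & ~A)) = min(0.56, 0) = 0
~A: Gödel ¬ of 0.44 = 0 (operand ≠ 0)
(~A & B) = min(0, 0.56) = 0
((B & (B & ~A)) | (~A & B)) = max(0, 0) = 0
(((B & (B & ~A)) | (~A & B)) -> B): 0 ≤ 0.56, so result = 1
((((B & (B & ~A)) | (~A & B)) -> B) -> B): 1 > 0.56, so result = 0.56
((A -> ((B & B) | B)) -> ((((B & (B & ~A)) | (~A & B)) -> B) -> B)): 1 > 0.56, so result = 0.56

0.56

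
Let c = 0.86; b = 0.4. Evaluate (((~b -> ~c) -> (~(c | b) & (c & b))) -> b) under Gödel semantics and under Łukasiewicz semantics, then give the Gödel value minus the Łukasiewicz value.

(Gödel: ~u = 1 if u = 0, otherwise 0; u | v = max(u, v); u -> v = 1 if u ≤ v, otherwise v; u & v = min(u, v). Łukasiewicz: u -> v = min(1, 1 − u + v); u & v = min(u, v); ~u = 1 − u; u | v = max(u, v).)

0.20

Gödel evaluation:
  ~b: Gödel ¬ of 0.4 = 0 (operand ≠ 0)
  ~c: Gödel ¬ of 0.86 = 0 (operand ≠ 0)
  (~b -> ~c): 0 ≤ 0, so result = 1
  (c | b) = max(0.86, 0.4) = 0.86
  ~(c | b): Gödel ¬ of 0.86 = 0 (operand ≠ 0)
  (c & b) = min(0.86, 0.4) = 0.4
  (~(c | b) & (c & b)) = min(0, 0.4) = 0
  ((~b -> ~c) -> (~(c | b) & (c & b))): 1 > 0, so result = 0
  (((~b -> ~c) -> (~(c | b) & (c & b))) -> b): 0 ≤ 0.4, so result = 1
  Gödel value = 1
Łukasiewicz evaluation:
  ~b: Łukasiewicz ¬ gives 1 − 0.4 = 0.6
  ~c: Łukasiewicz ¬ gives 1 − 0.86 = 0.14
  (~b -> ~c): min(1, 1 − 0.6 + 0.14) = 0.54
  (c | b) = max(0.86, 0.4) = 0.86
  ~(c | b): Łukasiewicz ¬ gives 1 − 0.86 = 0.14
  (c & b) = min(0.86, 0.4) = 0.4
  (~(c | b) & (c & b)) = min(0.14, 0.4) = 0.14
  ((~b -> ~c) -> (~(c | b) & (c & b))): min(1, 1 − 0.54 + 0.14) = 0.6
  (((~b -> ~c) -> (~(c | b) & (c & b))) -> b): min(1, 1 − 0.6 + 0.4) = 0.8
  Łukasiewicz value = 0.8
Difference: 1 − 0.8 = 0.20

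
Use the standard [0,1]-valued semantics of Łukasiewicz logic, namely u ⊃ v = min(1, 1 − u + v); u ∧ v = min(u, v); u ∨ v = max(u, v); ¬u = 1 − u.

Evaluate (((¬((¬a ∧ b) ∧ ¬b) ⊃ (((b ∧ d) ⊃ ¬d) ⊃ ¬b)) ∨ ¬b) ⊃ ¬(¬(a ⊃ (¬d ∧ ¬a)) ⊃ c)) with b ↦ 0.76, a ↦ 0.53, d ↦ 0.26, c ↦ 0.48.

¬a: Łukasiewicz ¬ gives 1 − 0.53 = 0.47
(¬a ∧ b) = min(0.47, 0.76) = 0.47
¬b: Łukasiewicz ¬ gives 1 − 0.76 = 0.24
((¬a ∧ b) ∧ ¬b) = min(0.47, 0.24) = 0.24
¬((¬a ∧ b) ∧ ¬b): Łukasiewicz ¬ gives 1 − 0.24 = 0.76
(b ∧ d) = min(0.76, 0.26) = 0.26
¬d: Łukasiewicz ¬ gives 1 − 0.26 = 0.74
((b ∧ d) ⊃ ¬d): min(1, 1 − 0.26 + 0.74) = 1
¬b: Łukasiewicz ¬ gives 1 − 0.76 = 0.24
(((b ∧ d) ⊃ ¬d) ⊃ ¬b): min(1, 1 − 1 + 0.24) = 0.24
(¬((¬a ∧ b) ∧ ¬b) ⊃ (((b ∧ d) ⊃ ¬d) ⊃ ¬b)): min(1, 1 − 0.76 + 0.24) = 0.48
¬b: Łukasiewicz ¬ gives 1 − 0.76 = 0.24
((¬((¬a ∧ b) ∧ ¬b) ⊃ (((b ∧ d) ⊃ ¬d) ⊃ ¬b)) ∨ ¬b) = max(0.48, 0.24) = 0.48
¬d: Łukasiewicz ¬ gives 1 − 0.26 = 0.74
¬a: Łukasiewicz ¬ gives 1 − 0.53 = 0.47
(¬d ∧ ¬a) = min(0.74, 0.47) = 0.47
(a ⊃ (¬d ∧ ¬a)): min(1, 1 − 0.53 + 0.47) = 0.94
¬(a ⊃ (¬d ∧ ¬a)): Łukasiewicz ¬ gives 1 − 0.94 = 0.06
(¬(a ⊃ (¬d ∧ ¬a)) ⊃ c): min(1, 1 − 0.06 + 0.48) = 1
¬(¬(a ⊃ (¬d ∧ ¬a)) ⊃ c): Łukasiewicz ¬ gives 1 − 1 = 0
(((¬((¬a ∧ b) ∧ ¬b) ⊃ (((b ∧ d) ⊃ ¬d) ⊃ ¬b)) ∨ ¬b) ⊃ ¬(¬(a ⊃ (¬d ∧ ¬a)) ⊃ c)): min(1, 1 − 0.48 + 0) = 0.52

0.52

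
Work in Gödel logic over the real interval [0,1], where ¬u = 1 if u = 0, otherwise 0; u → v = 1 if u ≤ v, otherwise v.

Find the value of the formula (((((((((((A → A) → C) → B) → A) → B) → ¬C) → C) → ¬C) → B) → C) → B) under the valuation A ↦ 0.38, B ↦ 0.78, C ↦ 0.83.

(A → A): 0.38 ≤ 0.38, so result = 1
((A → A) → C): 1 > 0.83, so result = 0.83
(((A → A) → C) → B): 0.83 > 0.78, so result = 0.78
((((A → A) → C) → B) → A): 0.78 > 0.38, so result = 0.38
(((((A → A) → C) → B) → A) → B): 0.38 ≤ 0.78, so result = 1
¬C: Gödel ¬ of 0.83 = 0 (operand ≠ 0)
((((((A → A) → C) → B) → A) → B) → ¬C): 1 > 0, so result = 0
(((((((A → A) → C) → B) → A) → B) → ¬C) → C): 0 ≤ 0.83, so result = 1
¬C: Gödel ¬ of 0.83 = 0 (operand ≠ 0)
((((((((A → A) → C) → B) → A) → B) → ¬C) → C) → ¬C): 1 > 0, so result = 0
(((((((((A → A) → C) → B) → A) → B) → ¬C) → C) → ¬C) → B): 0 ≤ 0.78, so result = 1
((((((((((A → A) → C) → B) → A) → B) → ¬C) → C) → ¬C) → B) → C): 1 > 0.83, so result = 0.83
(((((((((((A → A) → C) → B) → A) → B) → ¬C) → C) → ¬C) → B) → C) → B): 0.83 > 0.78, so result = 0.78

0.78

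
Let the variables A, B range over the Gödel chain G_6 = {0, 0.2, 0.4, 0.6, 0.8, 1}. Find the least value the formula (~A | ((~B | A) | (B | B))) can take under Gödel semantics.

0.20

The minimum is attained at A = 0.2, B = 0.2:
  ~A: Gödel ¬ of 0.2 = 0 (operand ≠ 0)
  ~B: Gödel ¬ of 0.2 = 0 (operand ≠ 0)
  (~B | A) = max(0, 0.2) = 0.2
  (B | B) = max(0.2, 0.2) = 0.2
  ((~B | A) | (B | B)) = max(0.2, 0.2) = 0.2
  (~A | ((~B | A) | (B | B))) = max(0, 0.2) = 0.2
Checking all 36 assignments confirms none give a value below 0.20.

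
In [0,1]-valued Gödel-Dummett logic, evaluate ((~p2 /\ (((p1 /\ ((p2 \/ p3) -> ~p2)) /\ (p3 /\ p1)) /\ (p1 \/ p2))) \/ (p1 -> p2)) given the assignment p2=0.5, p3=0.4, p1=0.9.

0.50

~p2: Gödel ¬ of 0.5 = 0 (operand ≠ 0)
(p2 \/ p3) = max(0.5, 0.4) = 0.5
~p2: Gödel ¬ of 0.5 = 0 (operand ≠ 0)
((p2 \/ p3) -> ~p2): 0.5 > 0, so result = 0
(p1 /\ ((p2 \/ p3) -> ~p2)) = min(0.9, 0) = 0
(p3 /\ p1) = min(0.4, 0.9) = 0.4
((p1 /\ ((p2 \/ p3) -> ~p2)) /\ (p3 /\ p1)) = min(0, 0.4) = 0
(p1 \/ p2) = max(0.9, 0.5) = 0.9
(((p1 /\ ((p2 \/ p3) -> ~p2)) /\ (p3 /\ p1)) /\ (p1 \/ p2)) = min(0, 0.9) = 0
(~p2 /\ (((p1 /\ ((p2 \/ p3) -> ~p2)) /\ (p3 /\ p1)) /\ (p1 \/ p2))) = min(0, 0) = 0
(p1 -> p2): 0.9 > 0.5, so result = 0.5
((~p2 /\ (((p1 /\ ((p2 \/ p3) -> ~p2)) /\ (p3 /\ p1)) /\ (p1 \/ p2))) \/ (p1 -> p2)) = max(0, 0.5) = 0.5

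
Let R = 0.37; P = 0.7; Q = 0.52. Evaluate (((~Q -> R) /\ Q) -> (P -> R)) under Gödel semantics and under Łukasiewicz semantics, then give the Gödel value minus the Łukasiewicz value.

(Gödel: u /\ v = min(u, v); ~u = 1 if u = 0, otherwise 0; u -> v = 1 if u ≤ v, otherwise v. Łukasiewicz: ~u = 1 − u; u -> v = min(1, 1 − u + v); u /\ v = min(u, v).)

-0.63

Gödel evaluation:
  ~Q: Gödel ¬ of 0.52 = 0 (operand ≠ 0)
  (~Q -> R): 0 ≤ 0.37, so result = 1
  ((~Q -> R) /\ Q) = min(1, 0.52) = 0.52
  (P -> R): 0.7 > 0.37, so result = 0.37
  (((~Q -> R) /\ Q) -> (P -> R)): 0.52 > 0.37, so result = 0.37
  Gödel value = 0.37
Łukasiewicz evaluation:
  ~Q: Łukasiewicz ¬ gives 1 − 0.52 = 0.48
  (~Q -> R): min(1, 1 − 0.48 + 0.37) = 0.89
  ((~Q -> R) /\ Q) = min(0.89, 0.52) = 0.52
  (P -> R): min(1, 1 − 0.7 + 0.37) = 0.67
  (((~Q -> R) /\ Q) -> (P -> R)): min(1, 1 − 0.52 + 0.67) = 1
  Łukasiewicz value = 1
Difference: 0.37 − 1 = -0.63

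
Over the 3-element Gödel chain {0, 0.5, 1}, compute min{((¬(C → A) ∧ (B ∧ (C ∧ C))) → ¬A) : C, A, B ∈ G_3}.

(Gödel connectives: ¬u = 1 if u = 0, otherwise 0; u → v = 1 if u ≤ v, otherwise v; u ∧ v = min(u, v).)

Every assignment gives 1. For instance at C = 0, A = 0, B = 0:
  (C → A): 0 ≤ 0, so result = 1
  ¬(C → A): Gödel ¬ of 1 = 0 (operand ≠ 0)
  (C ∧ C) = min(0, 0) = 0
  (B ∧ (C ∧ C)) = min(0, 0) = 0
  (¬(C → A) ∧ (B ∧ (C ∧ C))) = min(0, 0) = 0
  ¬A: Gödel ¬ of 0 = 1 (operand is 0)
  ((¬(C → A) ∧ (B ∧ (C ∧ C))) → ¬A): 0 ≤ 1, so result = 1
All 27 assignments give value 1 — the formula is a G_3-tautology.

1.00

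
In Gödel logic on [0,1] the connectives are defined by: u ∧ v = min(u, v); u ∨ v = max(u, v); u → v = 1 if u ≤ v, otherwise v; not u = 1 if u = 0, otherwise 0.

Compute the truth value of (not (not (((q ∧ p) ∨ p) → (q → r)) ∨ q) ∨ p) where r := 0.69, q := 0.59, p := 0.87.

0.87

(q ∧ p) = min(0.59, 0.87) = 0.59
((q ∧ p) ∨ p) = max(0.59, 0.87) = 0.87
(q → r): 0.59 ≤ 0.69, so result = 1
(((q ∧ p) ∨ p) → (q → r)): 0.87 ≤ 1, so result = 1
not (((q ∧ p) ∨ p) → (q → r)): Gödel ¬ of 1 = 0 (operand ≠ 0)
(not (((q ∧ p) ∨ p) → (q → r)) ∨ q) = max(0, 0.59) = 0.59
not (not (((q ∧ p) ∨ p) → (q → r)) ∨ q): Gödel ¬ of 0.59 = 0 (operand ≠ 0)
(not (not (((q ∧ p) ∨ p) → (q → r)) ∨ q) ∨ p) = max(0, 0.87) = 0.87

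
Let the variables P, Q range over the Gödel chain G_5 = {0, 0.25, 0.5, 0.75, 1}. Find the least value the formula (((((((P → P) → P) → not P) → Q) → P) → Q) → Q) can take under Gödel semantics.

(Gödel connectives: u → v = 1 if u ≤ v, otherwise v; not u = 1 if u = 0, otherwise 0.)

The minimum is attained at P = 0, Q = 0.25:
  (P → P): 0 ≤ 0, so result = 1
  ((P → P) → P): 1 > 0, so result = 0
  not P: Gödel ¬ of 0 = 1 (operand is 0)
  (((P → P) → P) → not P): 0 ≤ 1, so result = 1
  ((((P → P) → P) → not P) → Q): 1 > 0.25, so result = 0.25
  (((((P → P) → P) → not P) → Q) → P): 0.25 > 0, so result = 0
  ((((((P → P) → P) → not P) → Q) → P) → Q): 0 ≤ 0.25, so result = 1
  (((((((P → P) → P) → not P) → Q) → P) → Q) → Q): 1 > 0.25, so result = 0.25
Checking all 25 assignments confirms none give a value below 0.25.

0.25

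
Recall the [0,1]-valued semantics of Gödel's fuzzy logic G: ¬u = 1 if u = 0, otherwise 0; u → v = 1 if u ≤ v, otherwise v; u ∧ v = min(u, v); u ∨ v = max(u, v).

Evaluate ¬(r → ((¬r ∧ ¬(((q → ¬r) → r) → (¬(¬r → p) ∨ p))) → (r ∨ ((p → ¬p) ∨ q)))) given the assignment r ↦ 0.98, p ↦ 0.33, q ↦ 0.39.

0.00

¬r: Gödel ¬ of 0.98 = 0 (operand ≠ 0)
¬r: Gödel ¬ of 0.98 = 0 (operand ≠ 0)
(q → ¬r): 0.39 > 0, so result = 0
((q → ¬r) → r): 0 ≤ 0.98, so result = 1
¬r: Gödel ¬ of 0.98 = 0 (operand ≠ 0)
(¬r → p): 0 ≤ 0.33, so result = 1
¬(¬r → p): Gödel ¬ of 1 = 0 (operand ≠ 0)
(¬(¬r → p) ∨ p) = max(0, 0.33) = 0.33
(((q → ¬r) → r) → (¬(¬r → p) ∨ p)): 1 > 0.33, so result = 0.33
¬(((q → ¬r) → r) → (¬(¬r → p) ∨ p)): Gödel ¬ of 0.33 = 0 (operand ≠ 0)
(¬r ∧ ¬(((q → ¬r) → r) → (¬(¬r → p) ∨ p))) = min(0, 0) = 0
¬p: Gödel ¬ of 0.33 = 0 (operand ≠ 0)
(p → ¬p): 0.33 > 0, so result = 0
((p → ¬p) ∨ q) = max(0, 0.39) = 0.39
(r ∨ ((p → ¬p) ∨ q)) = max(0.98, 0.39) = 0.98
((¬r ∧ ¬(((q → ¬r) → r) → (¬(¬r → p) ∨ p))) → (r ∨ ((p → ¬p) ∨ q))): 0 ≤ 0.98, so result = 1
(r → ((¬r ∧ ¬(((q → ¬r) → r) → (¬(¬r → p) ∨ p))) → (r ∨ ((p → ¬p) ∨ q)))): 0.98 ≤ 1, so result = 1
¬(r → ((¬r ∧ ¬(((q → ¬r) → r) → (¬(¬r → p) ∨ p))) → (r ∨ ((p → ¬p) ∨ q)))): Gödel ¬ of 1 = 0 (operand ≠ 0)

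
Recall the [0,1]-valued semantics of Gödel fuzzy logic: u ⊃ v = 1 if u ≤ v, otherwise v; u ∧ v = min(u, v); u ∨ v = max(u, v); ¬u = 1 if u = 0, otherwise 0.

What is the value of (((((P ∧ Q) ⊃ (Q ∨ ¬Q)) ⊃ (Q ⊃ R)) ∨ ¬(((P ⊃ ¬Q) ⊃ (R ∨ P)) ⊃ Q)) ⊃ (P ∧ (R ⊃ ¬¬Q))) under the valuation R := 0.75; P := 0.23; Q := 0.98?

0.23

(P ∧ Q) = min(0.23, 0.98) = 0.23
¬Q: Gödel ¬ of 0.98 = 0 (operand ≠ 0)
(Q ∨ ¬Q) = max(0.98, 0) = 0.98
((P ∧ Q) ⊃ (Q ∨ ¬Q)): 0.23 ≤ 0.98, so result = 1
(Q ⊃ R): 0.98 > 0.75, so result = 0.75
(((P ∧ Q) ⊃ (Q ∨ ¬Q)) ⊃ (Q ⊃ R)): 1 > 0.75, so result = 0.75
¬Q: Gödel ¬ of 0.98 = 0 (operand ≠ 0)
(P ⊃ ¬Q): 0.23 > 0, so result = 0
(R ∨ P) = max(0.75, 0.23) = 0.75
((P ⊃ ¬Q) ⊃ (R ∨ P)): 0 ≤ 0.75, so result = 1
(((P ⊃ ¬Q) ⊃ (R ∨ P)) ⊃ Q): 1 > 0.98, so result = 0.98
¬(((P ⊃ ¬Q) ⊃ (R ∨ P)) ⊃ Q): Gödel ¬ of 0.98 = 0 (operand ≠ 0)
((((P ∧ Q) ⊃ (Q ∨ ¬Q)) ⊃ (Q ⊃ R)) ∨ ¬(((P ⊃ ¬Q) ⊃ (R ∨ P)) ⊃ Q)) = max(0.75, 0) = 0.75
¬Q: Gödel ¬ of 0.98 = 0 (operand ≠ 0)
¬¬Q: Gödel ¬ of 0 = 1 (operand is 0)
(R ⊃ ¬¬Q): 0.75 ≤ 1, so result = 1
(P ∧ (R ⊃ ¬¬Q)) = min(0.23, 1) = 0.23
(((((P ∧ Q) ⊃ (Q ∨ ¬Q)) ⊃ (Q ⊃ R)) ∨ ¬(((P ⊃ ¬Q) ⊃ (R ∨ P)) ⊃ Q)) ⊃ (P ∧ (R ⊃ ¬¬Q))): 0.75 > 0.23, so result = 0.23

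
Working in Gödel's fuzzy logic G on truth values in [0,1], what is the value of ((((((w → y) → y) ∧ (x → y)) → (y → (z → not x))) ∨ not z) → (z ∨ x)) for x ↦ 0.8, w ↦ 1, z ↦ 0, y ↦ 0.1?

0.80

(w → y): 1 > 0.1, so result = 0.1
((w → y) → y): 0.1 ≤ 0.1, so result = 1
(x → y): 0.8 > 0.1, so result = 0.1
(((w → y) → y) ∧ (x → y)) = min(1, 0.1) = 0.1
not x: Gödel ¬ of 0.8 = 0 (operand ≠ 0)
(z → not x): 0 ≤ 0, so result = 1
(y → (z → not x)): 0.1 ≤ 1, so result = 1
((((w → y) → y) ∧ (x → y)) → (y → (z → not x))): 0.1 ≤ 1, so result = 1
not z: Gödel ¬ of 0 = 1 (operand is 0)
(((((w → y) → y) ∧ (x → y)) → (y → (z → not x))) ∨ not z) = max(1, 1) = 1
(z ∨ x) = max(0, 0.8) = 0.8
((((((w → y) → y) ∧ (x → y)) → (y → (z → not x))) ∨ not z) → (z ∨ x)): 1 > 0.8, so result = 0.8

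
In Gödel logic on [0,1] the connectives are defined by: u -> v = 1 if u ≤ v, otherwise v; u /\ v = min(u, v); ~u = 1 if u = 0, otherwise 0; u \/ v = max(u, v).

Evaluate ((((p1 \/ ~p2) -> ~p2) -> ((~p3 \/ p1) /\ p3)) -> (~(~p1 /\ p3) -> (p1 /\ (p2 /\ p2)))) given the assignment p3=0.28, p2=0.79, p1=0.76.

0.76

~p2: Gödel ¬ of 0.79 = 0 (operand ≠ 0)
(p1 \/ ~p2) = max(0.76, 0) = 0.76
~p2: Gödel ¬ of 0.79 = 0 (operand ≠ 0)
((p1 \/ ~p2) -> ~p2): 0.76 > 0, so result = 0
~p3: Gödel ¬ of 0.28 = 0 (operand ≠ 0)
(~p3 \/ p1) = max(0, 0.76) = 0.76
((~p3 \/ p1) /\ p3) = min(0.76, 0.28) = 0.28
(((p1 \/ ~p2) -> ~p2) -> ((~p3 \/ p1) /\ p3)): 0 ≤ 0.28, so result = 1
~p1: Gödel ¬ of 0.76 = 0 (operand ≠ 0)
(~p1 /\ p3) = min(0, 0.28) = 0
~(~p1 /\ p3): Gödel ¬ of 0 = 1 (operand is 0)
(p2 /\ p2) = min(0.79, 0.79) = 0.79
(p1 /\ (p2 /\ p2)) = min(0.76, 0.79) = 0.76
(~(~p1 /\ p3) -> (p1 /\ (p2 /\ p2))): 1 > 0.76, so result = 0.76
((((p1 \/ ~p2) -> ~p2) -> ((~p3 \/ p1) /\ p3)) -> (~(~p1 /\ p3) -> (p1 /\ (p2 /\ p2)))): 1 > 0.76, so result = 0.76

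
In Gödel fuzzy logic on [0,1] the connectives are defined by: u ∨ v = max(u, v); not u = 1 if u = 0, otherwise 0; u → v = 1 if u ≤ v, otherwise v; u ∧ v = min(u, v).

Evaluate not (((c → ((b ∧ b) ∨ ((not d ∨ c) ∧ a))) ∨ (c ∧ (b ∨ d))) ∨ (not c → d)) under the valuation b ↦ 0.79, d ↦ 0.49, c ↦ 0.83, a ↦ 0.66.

(b ∧ b) = min(0.79, 0.79) = 0.79
not d: Gödel ¬ of 0.49 = 0 (operand ≠ 0)
(not d ∨ c) = max(0, 0.83) = 0.83
((not d ∨ c) ∧ a) = min(0.83, 0.66) = 0.66
((b ∧ b) ∨ ((not d ∨ c) ∧ a)) = max(0.79, 0.66) = 0.79
(c → ((b ∧ b) ∨ ((not d ∨ c) ∧ a))): 0.83 > 0.79, so result = 0.79
(b ∨ d) = max(0.79, 0.49) = 0.79
(c ∧ (b ∨ d)) = min(0.83, 0.79) = 0.79
((c → ((b ∧ b) ∨ ((not d ∨ c) ∧ a))) ∨ (c ∧ (b ∨ d))) = max(0.79, 0.79) = 0.79
not c: Gödel ¬ of 0.83 = 0 (operand ≠ 0)
(not c → d): 0 ≤ 0.49, so result = 1
(((c → ((b ∧ b) ∨ ((not d ∨ c) ∧ a))) ∨ (c ∧ (b ∨ d))) ∨ (not c → d)) = max(0.79, 1) = 1
not (((c → ((b ∧ b) ∨ ((not d ∨ c) ∧ a))) ∨ (c ∧ (b ∨ d))) ∨ (not c → d)): Gödel ¬ of 1 = 0 (operand ≠ 0)

0.00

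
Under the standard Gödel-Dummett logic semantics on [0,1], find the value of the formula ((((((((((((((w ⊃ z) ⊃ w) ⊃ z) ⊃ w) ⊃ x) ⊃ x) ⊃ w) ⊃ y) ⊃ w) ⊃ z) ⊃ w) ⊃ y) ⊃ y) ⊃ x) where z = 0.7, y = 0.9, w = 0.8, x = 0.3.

(w ⊃ z): 0.8 > 0.7, so result = 0.7
((w ⊃ z) ⊃ w): 0.7 ≤ 0.8, so result = 1
(((w ⊃ z) ⊃ w) ⊃ z): 1 > 0.7, so result = 0.7
((((w ⊃ z) ⊃ w) ⊃ z) ⊃ w): 0.7 ≤ 0.8, so result = 1
(((((w ⊃ z) ⊃ w) ⊃ z) ⊃ w) ⊃ x): 1 > 0.3, so result = 0.3
((((((w ⊃ z) ⊃ w) ⊃ z) ⊃ w) ⊃ x) ⊃ x): 0.3 ≤ 0.3, so result = 1
(((((((w ⊃ z) ⊃ w) ⊃ z) ⊃ w) ⊃ x) ⊃ x) ⊃ w): 1 > 0.8, so result = 0.8
((((((((w ⊃ z) ⊃ w) ⊃ z) ⊃ w) ⊃ x) ⊃ x) ⊃ w) ⊃ y): 0.8 ≤ 0.9, so result = 1
(((((((((w ⊃ z) ⊃ w) ⊃ z) ⊃ w) ⊃ x) ⊃ x) ⊃ w) ⊃ y) ⊃ w): 1 > 0.8, so result = 0.8
((((((((((w ⊃ z) ⊃ w) ⊃ z) ⊃ w) ⊃ x) ⊃ x) ⊃ w) ⊃ y) ⊃ w) ⊃ z): 0.8 > 0.7, so result = 0.7
(((((((((((w ⊃ z) ⊃ w) ⊃ z) ⊃ w) ⊃ x) ⊃ x) ⊃ w) ⊃ y) ⊃ w) ⊃ z) ⊃ w): 0.7 ≤ 0.8, so result = 1
((((((((((((w ⊃ z) ⊃ w) ⊃ z) ⊃ w) ⊃ x) ⊃ x) ⊃ w) ⊃ y) ⊃ w) ⊃ z) ⊃ w) ⊃ y): 1 > 0.9, so result = 0.9
(((((((((((((w ⊃ z) ⊃ w) ⊃ z) ⊃ w) ⊃ x) ⊃ x) ⊃ w) ⊃ y) ⊃ w) ⊃ z) ⊃ w) ⊃ y) ⊃ y): 0.9 ≤ 0.9, so result = 1
((((((((((((((w ⊃ z) ⊃ w) ⊃ z) ⊃ w) ⊃ x) ⊃ x) ⊃ w) ⊃ y) ⊃ w) ⊃ z) ⊃ w) ⊃ y) ⊃ y) ⊃ x): 1 > 0.3, so result = 0.3

0.30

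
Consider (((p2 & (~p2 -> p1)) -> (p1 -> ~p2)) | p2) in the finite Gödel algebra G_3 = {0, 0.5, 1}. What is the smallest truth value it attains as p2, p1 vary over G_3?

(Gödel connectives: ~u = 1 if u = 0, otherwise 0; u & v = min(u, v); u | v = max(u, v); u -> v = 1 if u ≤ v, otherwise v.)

The minimum is attained at p2 = 0.5, p1 = 0.5:
  ~p2: Gödel ¬ of 0.5 = 0 (operand ≠ 0)
  (~p2 -> p1): 0 ≤ 0.5, so result = 1
  (p2 & (~p2 -> p1)) = min(0.5, 1) = 0.5
  ~p2: Gödel ¬ of 0.5 = 0 (operand ≠ 0)
  (p1 -> ~p2): 0.5 > 0, so result = 0
  ((p2 & (~p2 -> p1)) -> (p1 -> ~p2)): 0.5 > 0, so result = 0
  (((p2 & (~p2 -> p1)) -> (p1 -> ~p2)) | p2) = max(0, 0.5) = 0.5
Checking all 9 assignments confirms none give a value below 0.50.

0.50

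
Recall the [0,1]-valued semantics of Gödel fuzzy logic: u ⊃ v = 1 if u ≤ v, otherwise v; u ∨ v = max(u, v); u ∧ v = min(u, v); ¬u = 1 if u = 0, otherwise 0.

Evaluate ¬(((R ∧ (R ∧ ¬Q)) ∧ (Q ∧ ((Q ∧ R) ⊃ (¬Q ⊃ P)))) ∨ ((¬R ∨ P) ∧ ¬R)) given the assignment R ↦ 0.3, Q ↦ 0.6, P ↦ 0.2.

1.00

¬Q: Gödel ¬ of 0.6 = 0 (operand ≠ 0)
(R ∧ ¬Q) = min(0.3, 0) = 0
(R ∧ (R ∧ ¬Q)) = min(0.3, 0) = 0
(Q ∧ R) = min(0.6, 0.3) = 0.3
¬Q: Gödel ¬ of 0.6 = 0 (operand ≠ 0)
(¬Q ⊃ P): 0 ≤ 0.2, so result = 1
((Q ∧ R) ⊃ (¬Q ⊃ P)): 0.3 ≤ 1, so result = 1
(Q ∧ ((Q ∧ R) ⊃ (¬Q ⊃ P))) = min(0.6, 1) = 0.6
((R ∧ (R ∧ ¬Q)) ∧ (Q ∧ ((Q ∧ R) ⊃ (¬Q ⊃ P)))) = min(0, 0.6) = 0
¬R: Gödel ¬ of 0.3 = 0 (operand ≠ 0)
(¬R ∨ P) = max(0, 0.2) = 0.2
¬R: Gödel ¬ of 0.3 = 0 (operand ≠ 0)
((¬R ∨ P) ∧ ¬R) = min(0.2, 0) = 0
(((R ∧ (R ∧ ¬Q)) ∧ (Q ∧ ((Q ∧ R) ⊃ (¬Q ⊃ P)))) ∨ ((¬R ∨ P) ∧ ¬R)) = max(0, 0) = 0
¬(((R ∧ (R ∧ ¬Q)) ∧ (Q ∧ ((Q ∧ R) ⊃ (¬Q ⊃ P)))) ∨ ((¬R ∨ P) ∧ ¬R)): Gödel ¬ of 0 = 1 (operand is 0)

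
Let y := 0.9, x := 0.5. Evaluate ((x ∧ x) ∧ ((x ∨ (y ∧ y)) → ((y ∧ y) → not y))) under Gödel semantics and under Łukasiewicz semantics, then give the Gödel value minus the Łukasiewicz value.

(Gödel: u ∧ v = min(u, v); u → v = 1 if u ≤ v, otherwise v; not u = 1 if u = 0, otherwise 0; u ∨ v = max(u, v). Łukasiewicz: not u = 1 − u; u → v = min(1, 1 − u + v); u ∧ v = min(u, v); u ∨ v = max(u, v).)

Gödel evaluation:
  (x ∧ x) = min(0.5, 0.5) = 0.5
  (y ∧ y) = min(0.9, 0.9) = 0.9
  (x ∨ (y ∧ y)) = max(0.5, 0.9) = 0.9
  (y ∧ y) = min(0.9, 0.9) = 0.9
  not y: Gödel ¬ of 0.9 = 0 (operand ≠ 0)
  ((y ∧ y) → not y): 0.9 > 0, so result = 0
  ((x ∨ (y ∧ y)) → ((y ∧ y) → not y)): 0.9 > 0, so result = 0
  ((x ∧ x) ∧ ((x ∨ (y ∧ y)) → ((y ∧ y) → not y))) = min(0.5, 0) = 0
  Gödel value = 0
Łukasiewicz evaluation:
  (x ∧ x) = min(0.5, 0.5) = 0.5
  (y ∧ y) = min(0.9, 0.9) = 0.9
  (x ∨ (y ∧ y)) = max(0.5, 0.9) = 0.9
  (y ∧ y) = min(0.9, 0.9) = 0.9
  not y: Łukasiewicz ¬ gives 1 − 0.9 = 0.1
  ((y ∧ y) → not y): min(1, 1 − 0.9 + 0.1) = 0.2
  ((x ∨ (y ∧ y)) → ((y ∧ y) → not y)): min(1, 1 − 0.9 + 0.2) = 0.3
  ((x ∧ x) ∧ ((x ∨ (y ∧ y)) → ((y ∧ y) → not y))) = min(0.5, 0.3) = 0.3
  Łukasiewicz value = 0.3
Difference: 0 − 0.3 = -0.30

-0.30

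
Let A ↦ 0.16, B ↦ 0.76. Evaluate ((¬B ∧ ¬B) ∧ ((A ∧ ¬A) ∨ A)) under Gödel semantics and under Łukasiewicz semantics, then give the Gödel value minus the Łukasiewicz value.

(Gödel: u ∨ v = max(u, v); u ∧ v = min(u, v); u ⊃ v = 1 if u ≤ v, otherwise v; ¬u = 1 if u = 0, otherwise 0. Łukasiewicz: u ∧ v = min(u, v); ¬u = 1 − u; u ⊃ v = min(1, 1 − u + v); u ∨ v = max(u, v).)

-0.16

Gödel evaluation:
  ¬B: Gödel ¬ of 0.76 = 0 (operand ≠ 0)
  ¬B: Gödel ¬ of 0.76 = 0 (operand ≠ 0)
  (¬B ∧ ¬B) = min(0, 0) = 0
  ¬A: Gödel ¬ of 0.16 = 0 (operand ≠ 0)
  (A ∧ ¬A) = min(0.16, 0) = 0
  ((A ∧ ¬A) ∨ A) = max(0, 0.16) = 0.16
  ((¬B ∧ ¬B) ∧ ((A ∧ ¬A) ∨ A)) = min(0, 0.16) = 0
  Gödel value = 0
Łukasiewicz evaluation:
  ¬B: Łukasiewicz ¬ gives 1 − 0.76 = 0.24
  ¬B: Łukasiewicz ¬ gives 1 − 0.76 = 0.24
  (¬B ∧ ¬B) = min(0.24, 0.24) = 0.24
  ¬A: Łukasiewicz ¬ gives 1 − 0.16 = 0.84
  (A ∧ ¬A) = min(0.16, 0.84) = 0.16
  ((A ∧ ¬A) ∨ A) = max(0.16, 0.16) = 0.16
  ((¬B ∧ ¬B) ∧ ((A ∧ ¬A) ∨ A)) = min(0.24, 0.16) = 0.16
  Łukasiewicz value = 0.16
Difference: 0 − 0.16 = -0.16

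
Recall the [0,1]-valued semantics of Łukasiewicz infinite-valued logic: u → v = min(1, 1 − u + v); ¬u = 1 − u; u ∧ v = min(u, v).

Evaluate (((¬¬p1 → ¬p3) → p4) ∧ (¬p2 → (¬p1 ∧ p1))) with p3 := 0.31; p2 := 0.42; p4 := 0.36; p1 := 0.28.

¬p1: Łukasiewicz ¬ gives 1 − 0.28 = 0.72
¬¬p1: Łukasiewicz ¬ gives 1 − 0.72 = 0.28
¬p3: Łukasiewicz ¬ gives 1 − 0.31 = 0.69
(¬¬p1 → ¬p3): min(1, 1 − 0.28 + 0.69) = 1
((¬¬p1 → ¬p3) → p4): min(1, 1 − 1 + 0.36) = 0.36
¬p2: Łukasiewicz ¬ gives 1 − 0.42 = 0.58
¬p1: Łukasiewicz ¬ gives 1 − 0.28 = 0.72
(¬p1 ∧ p1) = min(0.72, 0.28) = 0.28
(¬p2 → (¬p1 ∧ p1)): min(1, 1 − 0.58 + 0.28) = 0.7
(((¬¬p1 → ¬p3) → p4) ∧ (¬p2 → (¬p1 ∧ p1))) = min(0.36, 0.7) = 0.36

0.36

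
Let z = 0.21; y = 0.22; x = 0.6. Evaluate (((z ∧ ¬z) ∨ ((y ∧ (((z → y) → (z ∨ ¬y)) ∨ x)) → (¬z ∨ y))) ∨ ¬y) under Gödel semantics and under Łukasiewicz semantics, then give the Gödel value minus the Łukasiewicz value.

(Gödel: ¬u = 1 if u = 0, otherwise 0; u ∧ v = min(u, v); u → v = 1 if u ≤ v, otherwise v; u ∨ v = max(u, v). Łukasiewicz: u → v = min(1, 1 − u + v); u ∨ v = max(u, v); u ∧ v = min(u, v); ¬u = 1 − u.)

0.00

Gödel evaluation:
  ¬z: Gödel ¬ of 0.21 = 0 (operand ≠ 0)
  (z ∧ ¬z) = min(0.21, 0) = 0
  (z → y): 0.21 ≤ 0.22, so result = 1
  ¬y: Gödel ¬ of 0.22 = 0 (operand ≠ 0)
  (z ∨ ¬y) = max(0.21, 0) = 0.21
  ((z → y) → (z ∨ ¬y)): 1 > 0.21, so result = 0.21
  (((z → y) → (z ∨ ¬y)) ∨ x) = max(0.21, 0.6) = 0.6
  (y ∧ (((z → y) → (z ∨ ¬y)) ∨ x)) = min(0.22, 0.6) = 0.22
  ¬z: Gödel ¬ of 0.21 = 0 (operand ≠ 0)
  (¬z ∨ y) = max(0, 0.22) = 0.22
  ((y ∧ (((z → y) → (z ∨ ¬y)) ∨ x)) → (¬z ∨ y)): 0.22 ≤ 0.22, so result = 1
  ((z ∧ ¬z) ∨ ((y ∧ (((z → y) → (z ∨ ¬y)) ∨ x)) → (¬z ∨ y))) = max(0, 1) = 1
  ¬y: Gödel ¬ of 0.22 = 0 (operand ≠ 0)
  (((z ∧ ¬z) ∨ ((y ∧ (((z → y) → (z ∨ ¬y)) ∨ x)) → (¬z ∨ y))) ∨ ¬y) = max(1, 0) = 1
  Gödel value = 1
Łukasiewicz evaluation:
  ¬z: Łukasiewicz ¬ gives 1 − 0.21 = 0.79
  (z ∧ ¬z) = min(0.21, 0.79) = 0.21
  (z → y): min(1, 1 − 0.21 + 0.22) = 1
  ¬y: Łukasiewicz ¬ gives 1 − 0.22 = 0.78
  (z ∨ ¬y) = max(0.21, 0.78) = 0.78
  ((z → y) → (z ∨ ¬y)): min(1, 1 − 1 + 0.78) = 0.78
  (((z → y) → (z ∨ ¬y)) ∨ x) = max(0.78, 0.6) = 0.78
  (y ∧ (((z → y) → (z ∨ ¬y)) ∨ x)) = min(0.22, 0.78) = 0.22
  ¬z: Łukasiewicz ¬ gives 1 − 0.21 = 0.79
  (¬z ∨ y) = max(0.79, 0.22) = 0.79
  ((y ∧ (((z → y) → (z ∨ ¬y)) ∨ x)) → (¬z ∨ y)): min(1, 1 − 0.22 + 0.79) = 1
  ((z ∧ ¬z) ∨ ((y ∧ (((z → y) → (z ∨ ¬y)) ∨ x)) → (¬z ∨ y))) = max(0.21, 1) = 1
  ¬y: Łukasiewicz ¬ gives 1 − 0.22 = 0.78
  (((z ∧ ¬z) ∨ ((y ∧ (((z → y) → (z ∨ ¬y)) ∨ x)) → (¬z ∨ y))) ∨ ¬y) = max(1, 0.78) = 1
  Łukasiewicz value = 1
Difference: 1 − 1 = 0.00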